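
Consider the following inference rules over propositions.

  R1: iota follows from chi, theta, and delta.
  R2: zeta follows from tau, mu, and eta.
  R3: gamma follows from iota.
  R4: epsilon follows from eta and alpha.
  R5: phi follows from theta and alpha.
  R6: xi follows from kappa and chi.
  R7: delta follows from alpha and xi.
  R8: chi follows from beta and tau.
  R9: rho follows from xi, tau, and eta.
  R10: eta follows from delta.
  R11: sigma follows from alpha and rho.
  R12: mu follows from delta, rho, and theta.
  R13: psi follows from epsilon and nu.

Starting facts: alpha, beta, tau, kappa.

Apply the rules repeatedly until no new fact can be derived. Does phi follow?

phi would need theta and alpha (R5), but theta is never established.

No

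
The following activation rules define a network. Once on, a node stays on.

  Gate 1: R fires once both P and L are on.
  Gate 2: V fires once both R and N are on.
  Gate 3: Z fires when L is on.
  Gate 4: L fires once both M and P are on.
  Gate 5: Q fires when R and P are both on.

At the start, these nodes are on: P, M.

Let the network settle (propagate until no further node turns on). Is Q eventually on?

Yes

M and P are on, so L fires (Gate 4).
P and L are on, so R fires (Gate 1).
R and P are on, so Q fires (Gate 5).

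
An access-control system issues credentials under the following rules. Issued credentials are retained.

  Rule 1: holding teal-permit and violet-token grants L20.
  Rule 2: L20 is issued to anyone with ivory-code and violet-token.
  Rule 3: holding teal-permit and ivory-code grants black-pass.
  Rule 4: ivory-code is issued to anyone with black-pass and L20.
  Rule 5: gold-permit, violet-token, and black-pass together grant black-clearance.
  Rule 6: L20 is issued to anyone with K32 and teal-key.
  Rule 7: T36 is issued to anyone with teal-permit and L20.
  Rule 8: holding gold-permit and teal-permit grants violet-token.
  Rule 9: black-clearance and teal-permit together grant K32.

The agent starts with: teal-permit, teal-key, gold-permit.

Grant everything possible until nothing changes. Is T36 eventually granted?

Yes

Holding gold-permit and teal-permit grants violet-token (Rule 8).
Holding teal-permit and violet-token grants L20 (Rule 1).
Holding teal-permit and L20 grants T36 (Rule 7).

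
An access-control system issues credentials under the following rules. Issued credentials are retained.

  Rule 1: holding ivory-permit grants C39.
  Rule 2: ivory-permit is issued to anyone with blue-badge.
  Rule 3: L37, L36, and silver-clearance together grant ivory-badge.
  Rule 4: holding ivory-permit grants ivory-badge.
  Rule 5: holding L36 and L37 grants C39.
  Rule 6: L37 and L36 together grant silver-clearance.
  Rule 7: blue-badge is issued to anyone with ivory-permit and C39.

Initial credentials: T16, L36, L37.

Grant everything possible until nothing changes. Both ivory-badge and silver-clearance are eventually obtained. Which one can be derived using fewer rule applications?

silver-clearance: Holding L37 and L36 grants silver-clearance (Rule 6). [1 rule application]
ivory-badge: Holding L37 and L36 grants silver-clearance (Rule 6). Holding L37, L36, and silver-clearance grants ivory-badge (Rule 3). [2 rule applications]
silver-clearance needs fewer.

silver-clearance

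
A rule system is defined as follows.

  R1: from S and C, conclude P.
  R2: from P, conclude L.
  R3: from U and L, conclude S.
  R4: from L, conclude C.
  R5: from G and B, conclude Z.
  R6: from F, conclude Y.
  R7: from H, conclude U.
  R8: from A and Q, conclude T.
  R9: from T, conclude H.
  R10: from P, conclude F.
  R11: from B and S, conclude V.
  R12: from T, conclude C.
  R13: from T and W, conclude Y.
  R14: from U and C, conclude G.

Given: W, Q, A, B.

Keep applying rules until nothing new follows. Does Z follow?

A and Q hold, so T follows (R8).
From T, R12 gives C.
T holds, so H follows (R9).
From H, R7 gives U.
From U and C, R14 gives G.
From G and B, R5 gives Z.

Yes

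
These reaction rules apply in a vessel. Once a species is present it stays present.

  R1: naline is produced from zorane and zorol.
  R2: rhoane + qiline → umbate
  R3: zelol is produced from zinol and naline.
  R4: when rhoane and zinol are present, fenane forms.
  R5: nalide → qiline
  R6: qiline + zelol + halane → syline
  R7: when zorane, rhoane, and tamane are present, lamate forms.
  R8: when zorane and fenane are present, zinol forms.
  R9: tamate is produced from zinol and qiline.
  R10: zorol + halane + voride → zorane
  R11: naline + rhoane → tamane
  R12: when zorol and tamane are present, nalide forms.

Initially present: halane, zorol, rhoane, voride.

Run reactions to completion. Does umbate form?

Yes

zorol, halane, and voride present → zorane forms (R10).
zorane and zorol present → naline forms (R1).
naline and rhoane present → tamane forms (R11).
zorol and tamane present → nalide forms (R12).
nalide present → qiline forms (R5).
rhoane and qiline present → umbate forms (R2).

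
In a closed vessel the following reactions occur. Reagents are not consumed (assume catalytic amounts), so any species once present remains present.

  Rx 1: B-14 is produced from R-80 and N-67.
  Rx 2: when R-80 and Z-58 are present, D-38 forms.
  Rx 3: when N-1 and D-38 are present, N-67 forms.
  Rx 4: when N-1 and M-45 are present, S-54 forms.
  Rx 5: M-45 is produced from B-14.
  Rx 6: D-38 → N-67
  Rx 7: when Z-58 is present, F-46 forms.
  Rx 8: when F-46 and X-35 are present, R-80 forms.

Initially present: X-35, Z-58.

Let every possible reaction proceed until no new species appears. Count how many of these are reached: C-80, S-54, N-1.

No rule produces C-80, and it is not given.
S-54 would need N-1 and M-45 (Rx 4), but N-1 never forms.
No rule produces N-1, and it is not given.
None of the 3 are reached.

0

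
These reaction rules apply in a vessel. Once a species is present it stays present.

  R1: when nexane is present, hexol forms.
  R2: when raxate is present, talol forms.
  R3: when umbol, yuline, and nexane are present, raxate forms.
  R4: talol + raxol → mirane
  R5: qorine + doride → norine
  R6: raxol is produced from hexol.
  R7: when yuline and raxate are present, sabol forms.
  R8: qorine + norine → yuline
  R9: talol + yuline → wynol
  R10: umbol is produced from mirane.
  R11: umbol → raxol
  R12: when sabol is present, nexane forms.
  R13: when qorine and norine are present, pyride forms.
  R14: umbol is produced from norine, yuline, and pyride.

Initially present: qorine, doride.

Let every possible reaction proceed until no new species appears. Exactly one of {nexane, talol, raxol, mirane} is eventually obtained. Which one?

raxol

qorine and doride present → norine forms (R5).
qorine and norine present → yuline forms (R8).
qorine and norine present → pyride forms (R13).
norine, yuline, and pyride present → umbol forms (R14).
umbol present → raxol forms (R11).
talol would need raxate (R2), but raxate never forms. mirane would need talol and raxol (R4), but talol never forms. nexane would need sabol (R12), but sabol never forms.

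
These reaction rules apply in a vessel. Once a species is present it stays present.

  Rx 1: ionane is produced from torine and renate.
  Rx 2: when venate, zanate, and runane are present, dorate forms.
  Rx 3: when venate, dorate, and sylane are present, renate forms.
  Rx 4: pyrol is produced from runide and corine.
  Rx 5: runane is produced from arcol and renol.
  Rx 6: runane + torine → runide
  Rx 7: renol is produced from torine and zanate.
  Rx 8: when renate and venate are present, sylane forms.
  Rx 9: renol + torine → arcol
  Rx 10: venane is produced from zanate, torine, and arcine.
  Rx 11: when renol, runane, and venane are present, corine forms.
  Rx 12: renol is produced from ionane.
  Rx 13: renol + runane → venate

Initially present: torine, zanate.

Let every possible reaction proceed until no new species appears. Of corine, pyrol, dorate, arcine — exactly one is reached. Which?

dorate

torine and zanate present → renol forms (Rx 7).
renol and torine present → arcol forms (Rx 9).
arcol and renol present → runane forms (Rx 5).
renol and runane present → venate forms (Rx 13).
venate, zanate, and runane present → dorate forms (Rx 2).
corine would need renol, runane, and venane (Rx 11), but venane never forms. No rule produces arcine, and it is not given. pyrol would need runide and corine (Rx 4), but corine never forms.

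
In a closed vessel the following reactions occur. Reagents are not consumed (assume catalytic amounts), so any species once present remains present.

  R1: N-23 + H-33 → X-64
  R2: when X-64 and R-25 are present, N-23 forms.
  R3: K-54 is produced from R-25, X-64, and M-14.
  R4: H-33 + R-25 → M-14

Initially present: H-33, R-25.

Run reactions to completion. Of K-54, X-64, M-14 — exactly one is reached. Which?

M-14

H-33 and R-25 present → M-14 forms (R4).
K-54 would need R-25, X-64, and M-14 (R3), but X-64 never forms. X-64 would need N-23 and H-33 (R1), but N-23 never forms.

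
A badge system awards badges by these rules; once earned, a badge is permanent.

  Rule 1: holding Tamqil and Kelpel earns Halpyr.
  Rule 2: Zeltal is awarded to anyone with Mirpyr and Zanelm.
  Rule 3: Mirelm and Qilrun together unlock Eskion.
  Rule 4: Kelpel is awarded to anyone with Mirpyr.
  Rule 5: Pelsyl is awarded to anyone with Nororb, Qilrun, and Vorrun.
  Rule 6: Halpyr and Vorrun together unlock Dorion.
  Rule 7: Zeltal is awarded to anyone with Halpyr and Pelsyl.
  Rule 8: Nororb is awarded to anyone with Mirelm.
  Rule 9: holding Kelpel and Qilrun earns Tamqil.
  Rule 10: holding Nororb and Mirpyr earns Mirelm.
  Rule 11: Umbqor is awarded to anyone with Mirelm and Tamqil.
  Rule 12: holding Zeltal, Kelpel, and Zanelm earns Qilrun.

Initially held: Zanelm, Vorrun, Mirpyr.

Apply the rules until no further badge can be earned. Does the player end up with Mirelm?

Mirelm would need Nororb and Mirpyr (Rule 10), but Nororb is never earned.

No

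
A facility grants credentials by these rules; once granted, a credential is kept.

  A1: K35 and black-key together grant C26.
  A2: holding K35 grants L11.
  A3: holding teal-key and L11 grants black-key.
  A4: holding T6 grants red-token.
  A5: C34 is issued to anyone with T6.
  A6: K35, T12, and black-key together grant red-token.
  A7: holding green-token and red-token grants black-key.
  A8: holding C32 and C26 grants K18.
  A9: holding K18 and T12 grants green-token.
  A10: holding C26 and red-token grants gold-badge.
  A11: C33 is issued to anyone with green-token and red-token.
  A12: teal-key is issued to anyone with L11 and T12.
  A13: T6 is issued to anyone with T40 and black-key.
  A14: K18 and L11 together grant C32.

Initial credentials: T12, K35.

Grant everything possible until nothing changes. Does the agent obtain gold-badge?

Holding K35 grants L11 (A2).
Holding L11 and T12 grants teal-key (A12).
Holding teal-key and L11 grants black-key (A3).
Holding K35, T12, and black-key grants red-token (A6).
Holding K35 and black-key grants C26 (A1).
Holding C26 and red-token grants gold-badge (A10).

Yes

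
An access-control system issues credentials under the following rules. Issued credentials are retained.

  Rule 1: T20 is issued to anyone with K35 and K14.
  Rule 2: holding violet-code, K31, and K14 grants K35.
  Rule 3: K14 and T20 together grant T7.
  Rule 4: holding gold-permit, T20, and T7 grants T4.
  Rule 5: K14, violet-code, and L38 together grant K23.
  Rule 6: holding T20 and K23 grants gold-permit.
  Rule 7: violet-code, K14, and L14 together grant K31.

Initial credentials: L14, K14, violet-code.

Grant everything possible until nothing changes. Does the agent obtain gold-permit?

No

gold-permit would need T20 and K23 (Rule 6), but K23 is never granted.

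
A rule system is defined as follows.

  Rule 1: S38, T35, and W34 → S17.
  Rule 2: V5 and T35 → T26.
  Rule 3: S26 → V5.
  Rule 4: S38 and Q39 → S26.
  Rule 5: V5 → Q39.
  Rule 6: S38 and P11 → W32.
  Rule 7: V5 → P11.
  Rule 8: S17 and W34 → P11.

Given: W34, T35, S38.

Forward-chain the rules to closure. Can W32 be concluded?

Yes

From S38, T35, and W34, Rule 1 gives S17.
From S17 and W34, Rule 8 gives P11.
From S38 and P11, Rule 6 gives W32.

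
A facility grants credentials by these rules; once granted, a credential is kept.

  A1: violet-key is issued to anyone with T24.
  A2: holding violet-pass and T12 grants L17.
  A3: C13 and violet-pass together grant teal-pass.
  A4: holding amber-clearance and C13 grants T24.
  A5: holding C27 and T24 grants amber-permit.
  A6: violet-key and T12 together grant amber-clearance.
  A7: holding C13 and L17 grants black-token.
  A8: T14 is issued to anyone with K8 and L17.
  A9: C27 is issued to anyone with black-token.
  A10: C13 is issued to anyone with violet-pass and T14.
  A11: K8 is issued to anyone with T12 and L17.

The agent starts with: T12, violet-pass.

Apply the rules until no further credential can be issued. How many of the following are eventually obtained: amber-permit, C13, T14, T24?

2

Holding violet-pass and T12 grants L17 (A2).
Holding T12 and L17 grants K8 (A11).
Holding K8 and L17 grants T14 (A8).
Holding violet-pass and T14 grants C13 (A10).
amber-permit would need C27 and T24 (A5), but T24 is never granted.
C13: reached.
T14: reached.
T24 would need amber-clearance and C13 (A4), but amber-clearance is never granted.
Reached: C13 and T14 — 2 of the 4.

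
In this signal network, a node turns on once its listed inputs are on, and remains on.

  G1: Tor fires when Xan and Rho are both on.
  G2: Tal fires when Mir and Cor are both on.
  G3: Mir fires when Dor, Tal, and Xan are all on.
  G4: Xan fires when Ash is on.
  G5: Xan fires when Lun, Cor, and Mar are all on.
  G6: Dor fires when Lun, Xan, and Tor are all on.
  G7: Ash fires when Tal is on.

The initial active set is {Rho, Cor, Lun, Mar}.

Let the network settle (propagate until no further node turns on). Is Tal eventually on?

No

Tal would need Mir and Cor (G2), but Mir never turns on.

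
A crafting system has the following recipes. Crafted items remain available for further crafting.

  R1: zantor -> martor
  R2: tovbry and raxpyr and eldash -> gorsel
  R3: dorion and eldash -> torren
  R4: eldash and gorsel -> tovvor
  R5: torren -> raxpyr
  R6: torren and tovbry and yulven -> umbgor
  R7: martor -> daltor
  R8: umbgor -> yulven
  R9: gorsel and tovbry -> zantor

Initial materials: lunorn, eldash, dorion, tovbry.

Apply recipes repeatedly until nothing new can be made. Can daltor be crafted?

dorion and eldash -> torren (R3).
Using R5, torren makes raxpyr.
tovbry and raxpyr and eldash -> gorsel (R2).
gorsel and tovbry -> zantor (R9).
zantor -> martor (R1).
Using R7, martor makes daltor.

Yes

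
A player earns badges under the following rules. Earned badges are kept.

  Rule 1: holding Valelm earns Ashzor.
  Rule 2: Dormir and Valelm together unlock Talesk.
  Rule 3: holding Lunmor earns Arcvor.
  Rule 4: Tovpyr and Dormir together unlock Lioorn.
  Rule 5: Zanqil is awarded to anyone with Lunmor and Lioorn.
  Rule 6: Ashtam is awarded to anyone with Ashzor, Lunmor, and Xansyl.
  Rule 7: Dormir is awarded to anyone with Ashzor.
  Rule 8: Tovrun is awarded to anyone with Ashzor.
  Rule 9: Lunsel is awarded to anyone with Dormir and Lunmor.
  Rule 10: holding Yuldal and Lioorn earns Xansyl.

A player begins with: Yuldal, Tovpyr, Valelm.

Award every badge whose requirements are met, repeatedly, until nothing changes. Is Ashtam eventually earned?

No

Ashtam would need Ashzor, Lunmor, and Xansyl (Rule 6), but Lunmor is never earned.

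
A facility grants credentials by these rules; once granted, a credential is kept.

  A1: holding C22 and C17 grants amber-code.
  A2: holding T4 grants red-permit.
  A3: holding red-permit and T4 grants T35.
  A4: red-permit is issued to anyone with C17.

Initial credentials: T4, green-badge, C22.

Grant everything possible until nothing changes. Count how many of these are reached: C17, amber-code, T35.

Holding T4 grants red-permit (A2).
Holding red-permit and T4 grants T35 (A3).
No rule produces C17, and it is not given.
amber-code would need C22 and C17 (A1), but C17 is never granted.
T35: reached.
Reached: T35 — 1 of the 3.

1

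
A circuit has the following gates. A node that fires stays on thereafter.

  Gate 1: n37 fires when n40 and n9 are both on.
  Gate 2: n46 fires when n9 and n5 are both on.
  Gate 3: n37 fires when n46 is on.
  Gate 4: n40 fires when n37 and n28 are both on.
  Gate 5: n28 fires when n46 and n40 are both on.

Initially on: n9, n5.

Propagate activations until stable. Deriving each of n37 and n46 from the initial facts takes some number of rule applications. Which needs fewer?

n46: Gate 2: n9 and n5 on → n46 on. [1 rule application]
n37: n9 and n5 are on, so n46 fires (Gate 2). n46 is on, so n37 fires (Gate 3). [2 rule applications]
n46 needs fewer.

n46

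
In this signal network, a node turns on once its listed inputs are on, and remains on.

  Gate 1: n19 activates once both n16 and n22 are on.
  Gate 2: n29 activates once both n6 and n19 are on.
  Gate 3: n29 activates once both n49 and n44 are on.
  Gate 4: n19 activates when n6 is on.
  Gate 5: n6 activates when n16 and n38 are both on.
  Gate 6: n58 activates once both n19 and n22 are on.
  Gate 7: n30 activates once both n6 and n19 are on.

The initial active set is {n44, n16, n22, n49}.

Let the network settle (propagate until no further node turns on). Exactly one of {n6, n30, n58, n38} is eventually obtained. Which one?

n58

n16 and n22 are on, so n19 activates (Gate 1).
n19 and n22 are on, so n58 activates (Gate 6).
n6 would need n16 and n38 (Gate 5), but n38 never turns on. No rule produces n38, and it is not given. n30 would need n6 and n19 (Gate 7), but n6 never turns on.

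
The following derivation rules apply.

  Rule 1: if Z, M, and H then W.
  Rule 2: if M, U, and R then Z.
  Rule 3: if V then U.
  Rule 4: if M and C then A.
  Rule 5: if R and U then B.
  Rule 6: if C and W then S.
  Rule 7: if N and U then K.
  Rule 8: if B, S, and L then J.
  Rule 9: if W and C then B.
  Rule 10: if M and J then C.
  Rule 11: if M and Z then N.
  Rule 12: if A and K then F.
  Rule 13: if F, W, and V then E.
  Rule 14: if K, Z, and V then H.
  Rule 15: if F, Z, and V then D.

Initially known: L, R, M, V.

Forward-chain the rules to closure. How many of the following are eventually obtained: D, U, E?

V holds, so U follows (Rule 3).
D would need F, Z, and V (Rule 15), but F is never established.
U: reached.
E would need F, W, and V (Rule 13), but F is never established.
Reached: U — 1 of the 3.

1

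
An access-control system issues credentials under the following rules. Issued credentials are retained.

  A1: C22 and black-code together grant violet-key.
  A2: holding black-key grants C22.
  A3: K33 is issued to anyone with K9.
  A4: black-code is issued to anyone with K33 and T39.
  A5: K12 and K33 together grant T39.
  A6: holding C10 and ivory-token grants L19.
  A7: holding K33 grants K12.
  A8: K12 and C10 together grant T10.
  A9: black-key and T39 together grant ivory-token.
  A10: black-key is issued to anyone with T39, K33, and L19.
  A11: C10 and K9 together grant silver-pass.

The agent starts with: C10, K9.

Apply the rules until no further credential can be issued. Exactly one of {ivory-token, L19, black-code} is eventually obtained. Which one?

black-code

Holding K9 grants K33 (A3).
Holding K33 grants K12 (A7).
Holding K12 and K33 grants T39 (A5).
Holding K33 and T39 grants black-code (A4).
L19 would need C10 and ivory-token (A6), but ivory-token is never granted. ivory-token would need black-key and T39 (A9), but black-key is never granted.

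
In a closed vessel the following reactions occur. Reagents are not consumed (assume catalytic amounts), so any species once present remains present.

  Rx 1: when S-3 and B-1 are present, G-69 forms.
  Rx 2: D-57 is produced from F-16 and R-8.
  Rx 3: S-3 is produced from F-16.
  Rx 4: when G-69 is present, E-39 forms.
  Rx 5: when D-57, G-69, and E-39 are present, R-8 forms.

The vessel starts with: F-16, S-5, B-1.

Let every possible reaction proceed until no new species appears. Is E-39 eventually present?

F-16 present → S-3 forms (Rx 3).
S-3 and B-1 present → G-69 forms (Rx 1).
G-69 present → E-39 forms (Rx 4).

Yes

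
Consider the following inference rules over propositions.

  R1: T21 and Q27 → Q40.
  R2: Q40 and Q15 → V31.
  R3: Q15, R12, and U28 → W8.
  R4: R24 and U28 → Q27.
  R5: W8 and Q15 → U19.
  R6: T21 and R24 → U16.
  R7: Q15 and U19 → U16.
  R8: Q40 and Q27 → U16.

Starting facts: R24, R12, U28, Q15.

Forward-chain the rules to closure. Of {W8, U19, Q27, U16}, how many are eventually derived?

4

From Q15, R12, and U28, R3 gives W8.
From R24 and U28, R4 gives Q27.
From W8 and Q15, R5 gives U19.
From Q15 and U19, R7 gives U16.
W8: reached.
U19: reached.
Q27: reached.
U16: reached.
All 4 are reached.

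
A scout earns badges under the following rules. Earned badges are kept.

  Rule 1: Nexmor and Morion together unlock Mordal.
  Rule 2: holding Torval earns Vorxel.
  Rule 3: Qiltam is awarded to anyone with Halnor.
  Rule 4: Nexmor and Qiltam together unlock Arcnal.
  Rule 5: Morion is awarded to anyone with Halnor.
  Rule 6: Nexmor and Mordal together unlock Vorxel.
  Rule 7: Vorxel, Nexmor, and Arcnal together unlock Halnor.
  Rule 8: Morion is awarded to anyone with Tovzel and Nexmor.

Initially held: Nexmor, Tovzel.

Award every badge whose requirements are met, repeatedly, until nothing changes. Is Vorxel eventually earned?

Yes

With Tovzel and Nexmor, Morion is earned (Rule 8).
With Nexmor and Morion, Mordal is earned (Rule 1).
With Nexmor and Mordal, Vorxel is earned (Rule 6).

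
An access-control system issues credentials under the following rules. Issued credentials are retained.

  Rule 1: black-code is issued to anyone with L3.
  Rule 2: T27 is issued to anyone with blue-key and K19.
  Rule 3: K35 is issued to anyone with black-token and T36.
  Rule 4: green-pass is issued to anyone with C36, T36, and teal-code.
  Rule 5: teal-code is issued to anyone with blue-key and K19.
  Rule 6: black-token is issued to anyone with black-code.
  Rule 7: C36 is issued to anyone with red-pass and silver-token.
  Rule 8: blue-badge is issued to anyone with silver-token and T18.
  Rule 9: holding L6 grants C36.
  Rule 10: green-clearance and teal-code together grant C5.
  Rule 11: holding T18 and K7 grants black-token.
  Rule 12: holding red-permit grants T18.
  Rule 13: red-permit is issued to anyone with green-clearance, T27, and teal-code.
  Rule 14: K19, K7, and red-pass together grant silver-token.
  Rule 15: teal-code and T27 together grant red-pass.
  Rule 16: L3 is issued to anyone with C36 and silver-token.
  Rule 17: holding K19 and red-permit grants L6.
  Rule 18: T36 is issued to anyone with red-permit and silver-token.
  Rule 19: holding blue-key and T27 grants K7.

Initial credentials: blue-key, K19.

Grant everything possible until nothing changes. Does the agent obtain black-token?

Yes

Holding blue-key and K19 grants teal-code (Rule 5).
Holding blue-key and K19 grants T27 (Rule 2).
Holding blue-key and T27 grants K7 (Rule 19).
Holding teal-code and T27 grants red-pass (Rule 15).
Holding K19, K7, and red-pass grants silver-token (Rule 14).
Holding red-pass and silver-token grants C36 (Rule 7).
Holding C36 and silver-token grants L3 (Rule 16).
Holding L3 grants black-code (Rule 1).
Holding black-code grants black-token (Rule 6).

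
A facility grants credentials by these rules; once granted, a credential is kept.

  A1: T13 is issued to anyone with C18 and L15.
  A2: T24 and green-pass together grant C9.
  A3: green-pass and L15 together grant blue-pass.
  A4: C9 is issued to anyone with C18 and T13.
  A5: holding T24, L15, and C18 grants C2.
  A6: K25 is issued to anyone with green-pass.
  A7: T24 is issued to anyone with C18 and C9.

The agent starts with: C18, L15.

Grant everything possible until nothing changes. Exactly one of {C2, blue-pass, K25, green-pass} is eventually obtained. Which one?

Holding C18 and L15 grants T13 (A1).
Holding C18 and T13 grants C9 (A4).
Holding C18 and C9 grants T24 (A7).
Holding T24, L15, and C18 grants C2 (A5).
K25 would need green-pass (A6), but green-pass is never granted. blue-pass would need green-pass and L15 (A3), but green-pass is never granted. No rule produces green-pass, and it is not given.

C2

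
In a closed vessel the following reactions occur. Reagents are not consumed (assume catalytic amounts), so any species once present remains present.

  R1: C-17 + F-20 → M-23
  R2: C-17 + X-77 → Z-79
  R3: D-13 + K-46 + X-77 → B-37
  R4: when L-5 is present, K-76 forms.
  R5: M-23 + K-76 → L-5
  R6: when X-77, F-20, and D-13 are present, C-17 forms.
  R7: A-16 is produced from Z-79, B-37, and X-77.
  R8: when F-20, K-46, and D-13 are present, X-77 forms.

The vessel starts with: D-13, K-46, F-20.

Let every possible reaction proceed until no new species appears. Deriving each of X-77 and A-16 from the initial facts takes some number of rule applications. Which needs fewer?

X-77

X-77: F-20, K-46, and D-13 present → X-77 forms (R8). [1 rule application]
A-16: F-20, K-46, and D-13 present → X-77 forms (R8). D-13, K-46, and X-77 present → B-37 forms (R3). X-77, F-20, and D-13 present → C-17 forms (R6). C-17 and X-77 present → Z-79 forms (R2). Z-79, B-37, and X-77 present → A-16 forms (R7). [5 rule applications]
X-77 needs fewer.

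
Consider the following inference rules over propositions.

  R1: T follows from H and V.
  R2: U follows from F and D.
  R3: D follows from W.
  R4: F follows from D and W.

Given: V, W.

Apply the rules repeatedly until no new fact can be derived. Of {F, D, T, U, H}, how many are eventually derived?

From W, R3 gives D.
From D and W, R4 gives F.
F and D hold, so U follows (R2).
F: reached.
D: reached.
T would need H and V (R1), but H is never established.
U: reached.
No rule produces H, and it is not given.
Reached: F, D, and U — 3 of the 5.

3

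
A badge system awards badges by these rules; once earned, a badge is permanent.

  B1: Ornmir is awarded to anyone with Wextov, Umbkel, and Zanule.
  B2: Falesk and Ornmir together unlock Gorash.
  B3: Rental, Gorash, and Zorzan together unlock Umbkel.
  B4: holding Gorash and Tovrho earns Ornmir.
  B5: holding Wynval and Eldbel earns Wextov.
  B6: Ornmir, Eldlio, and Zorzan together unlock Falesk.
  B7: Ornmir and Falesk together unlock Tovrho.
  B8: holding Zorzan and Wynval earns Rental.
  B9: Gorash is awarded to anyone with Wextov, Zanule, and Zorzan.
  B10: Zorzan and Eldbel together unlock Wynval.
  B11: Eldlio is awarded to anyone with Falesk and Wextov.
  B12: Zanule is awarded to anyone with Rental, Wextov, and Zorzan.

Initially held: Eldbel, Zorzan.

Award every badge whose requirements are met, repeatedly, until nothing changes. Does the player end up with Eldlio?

No

Eldlio would need Falesk and Wextov (B11), but Falesk is never earned.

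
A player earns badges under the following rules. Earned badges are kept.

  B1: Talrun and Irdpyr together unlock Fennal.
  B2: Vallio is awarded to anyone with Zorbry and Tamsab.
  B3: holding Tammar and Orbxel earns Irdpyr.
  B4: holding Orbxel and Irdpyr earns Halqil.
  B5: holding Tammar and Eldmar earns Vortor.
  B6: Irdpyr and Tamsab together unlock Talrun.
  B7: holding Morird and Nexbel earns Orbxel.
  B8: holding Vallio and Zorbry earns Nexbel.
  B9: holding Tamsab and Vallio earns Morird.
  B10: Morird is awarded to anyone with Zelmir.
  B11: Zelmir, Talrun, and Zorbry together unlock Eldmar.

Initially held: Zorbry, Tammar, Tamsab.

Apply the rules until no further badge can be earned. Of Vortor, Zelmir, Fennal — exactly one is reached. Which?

With Zorbry and Tamsab, Vallio is earned (B2).
With Vallio and Zorbry, Nexbel is earned (B8).
With Tamsab and Vallio, Morird is earned (B9).
With Morird and Nexbel, Orbxel is earned (B7).
With Tammar and Orbxel, Irdpyr is earned (B3).
With Irdpyr and Tamsab, Talrun is earned (B6).
With Talrun and Irdpyr, Fennal is earned (B1).
Vortor would need Tammar and Eldmar (B5), but Eldmar is never earned. No rule produces Zelmir, and it is not given.

Fennal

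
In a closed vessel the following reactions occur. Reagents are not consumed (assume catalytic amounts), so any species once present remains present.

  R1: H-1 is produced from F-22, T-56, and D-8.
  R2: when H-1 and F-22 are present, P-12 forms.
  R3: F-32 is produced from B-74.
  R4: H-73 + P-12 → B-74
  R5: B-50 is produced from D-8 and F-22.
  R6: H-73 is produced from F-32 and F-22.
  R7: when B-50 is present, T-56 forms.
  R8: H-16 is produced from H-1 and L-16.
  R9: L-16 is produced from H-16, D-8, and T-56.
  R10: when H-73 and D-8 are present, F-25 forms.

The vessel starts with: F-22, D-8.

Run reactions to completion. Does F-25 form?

F-25 would need H-73 and D-8 (R10), but H-73 never forms.

No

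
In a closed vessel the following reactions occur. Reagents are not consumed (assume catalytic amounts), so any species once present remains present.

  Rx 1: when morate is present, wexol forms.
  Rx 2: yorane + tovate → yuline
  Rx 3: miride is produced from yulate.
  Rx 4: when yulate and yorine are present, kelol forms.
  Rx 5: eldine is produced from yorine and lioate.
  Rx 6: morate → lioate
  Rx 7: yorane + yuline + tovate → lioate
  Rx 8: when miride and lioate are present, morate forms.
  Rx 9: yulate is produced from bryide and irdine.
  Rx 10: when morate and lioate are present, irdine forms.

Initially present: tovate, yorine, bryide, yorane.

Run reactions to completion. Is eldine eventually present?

Yes

yorane and tovate present → yuline forms (Rx 2).
yorane, yuline, and tovate present → lioate forms (Rx 7).
yorine and lioate present → eldine forms (Rx 5).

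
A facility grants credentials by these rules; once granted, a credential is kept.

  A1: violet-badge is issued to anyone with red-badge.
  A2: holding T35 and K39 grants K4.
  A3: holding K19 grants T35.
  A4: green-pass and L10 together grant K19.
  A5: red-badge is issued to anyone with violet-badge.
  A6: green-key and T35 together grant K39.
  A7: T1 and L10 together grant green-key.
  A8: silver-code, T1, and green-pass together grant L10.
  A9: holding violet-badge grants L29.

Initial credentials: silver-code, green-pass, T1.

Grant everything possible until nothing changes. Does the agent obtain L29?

L29 would need violet-badge (A9), but violet-badge is never granted.

No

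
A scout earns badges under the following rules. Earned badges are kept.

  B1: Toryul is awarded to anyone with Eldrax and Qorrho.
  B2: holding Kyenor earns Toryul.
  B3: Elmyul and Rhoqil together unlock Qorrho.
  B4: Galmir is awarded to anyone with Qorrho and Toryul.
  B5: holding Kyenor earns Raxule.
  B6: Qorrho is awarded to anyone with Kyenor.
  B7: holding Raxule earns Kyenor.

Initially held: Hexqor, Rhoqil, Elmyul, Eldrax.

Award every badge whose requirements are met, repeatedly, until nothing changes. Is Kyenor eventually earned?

No

Kyenor would need Raxule (B7), but Raxule is never earned.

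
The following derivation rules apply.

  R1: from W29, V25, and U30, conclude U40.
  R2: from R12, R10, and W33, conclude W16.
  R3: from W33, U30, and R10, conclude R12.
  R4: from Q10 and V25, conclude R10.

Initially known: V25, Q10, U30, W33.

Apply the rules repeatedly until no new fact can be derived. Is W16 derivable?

Yes

Q10 and V25 hold, so R10 follows (R4).
W33, U30, and R10 hold, so R12 follows (R3).
From R12, R10, and W33, R2 gives W16.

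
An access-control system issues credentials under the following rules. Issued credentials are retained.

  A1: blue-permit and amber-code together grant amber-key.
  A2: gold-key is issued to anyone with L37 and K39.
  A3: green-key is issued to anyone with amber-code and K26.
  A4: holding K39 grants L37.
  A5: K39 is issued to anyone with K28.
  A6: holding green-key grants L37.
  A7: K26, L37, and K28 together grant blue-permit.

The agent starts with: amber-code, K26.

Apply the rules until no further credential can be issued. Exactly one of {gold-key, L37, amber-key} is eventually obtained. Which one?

Holding amber-code and K26 grants green-key (A3).
Holding green-key grants L37 (A6).
amber-key would need blue-permit and amber-code (A1), but blue-permit is never granted. gold-key would need L37 and K39 (A2), but K39 is never granted.

L37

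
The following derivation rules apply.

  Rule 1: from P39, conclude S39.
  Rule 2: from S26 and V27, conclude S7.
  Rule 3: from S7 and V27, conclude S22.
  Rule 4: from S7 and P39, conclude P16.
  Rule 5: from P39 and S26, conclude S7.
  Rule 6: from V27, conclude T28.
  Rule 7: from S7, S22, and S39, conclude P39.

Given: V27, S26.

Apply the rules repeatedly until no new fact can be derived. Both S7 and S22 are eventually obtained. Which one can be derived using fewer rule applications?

S7: From S26 and V27, Rule 2 gives S7. [1 rule application]
S22: S26 and V27 hold, so S7 follows (Rule 2). From S7 and V27, Rule 3 gives S22. [2 rule applications]
S7 needs fewer.

S7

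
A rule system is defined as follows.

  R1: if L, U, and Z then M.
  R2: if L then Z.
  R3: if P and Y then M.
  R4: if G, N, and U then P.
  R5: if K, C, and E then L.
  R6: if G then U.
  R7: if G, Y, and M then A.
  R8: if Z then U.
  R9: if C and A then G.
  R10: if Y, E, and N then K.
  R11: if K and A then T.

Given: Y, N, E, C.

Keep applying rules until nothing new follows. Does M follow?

Y, E, and N hold, so K follows (R10).
From K, C, and E, R5 gives L.
From L, R2 gives Z.
Z holds, so U follows (R8).
From L, U, and Z, R1 gives M.

Yes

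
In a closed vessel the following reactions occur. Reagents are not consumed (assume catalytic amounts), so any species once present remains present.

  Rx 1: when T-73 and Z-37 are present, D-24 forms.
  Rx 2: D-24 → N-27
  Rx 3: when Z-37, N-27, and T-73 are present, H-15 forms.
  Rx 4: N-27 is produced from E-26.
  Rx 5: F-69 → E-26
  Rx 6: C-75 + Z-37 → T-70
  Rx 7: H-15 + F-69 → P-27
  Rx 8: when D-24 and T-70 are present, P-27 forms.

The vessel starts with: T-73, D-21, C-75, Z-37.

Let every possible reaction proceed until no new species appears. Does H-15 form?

T-73 and Z-37 present → D-24 forms (Rx 1).
D-24 present → N-27 forms (Rx 2).
Z-37, N-27, and T-73 present → H-15 forms (Rx 3).

Yes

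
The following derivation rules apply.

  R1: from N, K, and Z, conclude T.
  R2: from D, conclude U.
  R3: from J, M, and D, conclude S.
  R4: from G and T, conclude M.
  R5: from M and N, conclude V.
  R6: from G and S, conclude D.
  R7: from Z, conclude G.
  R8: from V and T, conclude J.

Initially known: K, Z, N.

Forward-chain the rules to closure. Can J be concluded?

From N, K, and Z, R1 gives T.
Z holds, so G follows (R7).
From G and T, R4 gives M.
From M and N, R5 gives V.
V and T hold, so J follows (R8).

Yes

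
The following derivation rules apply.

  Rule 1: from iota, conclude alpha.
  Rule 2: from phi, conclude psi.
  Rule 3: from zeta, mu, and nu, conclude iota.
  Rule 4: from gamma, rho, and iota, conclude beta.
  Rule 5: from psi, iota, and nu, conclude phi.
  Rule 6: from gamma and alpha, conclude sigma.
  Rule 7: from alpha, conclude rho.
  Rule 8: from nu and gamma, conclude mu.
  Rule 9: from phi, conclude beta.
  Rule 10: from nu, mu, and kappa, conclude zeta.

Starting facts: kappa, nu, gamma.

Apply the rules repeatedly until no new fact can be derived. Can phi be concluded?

phi would need psi, iota, and nu (Rule 5), but psi is never established.

No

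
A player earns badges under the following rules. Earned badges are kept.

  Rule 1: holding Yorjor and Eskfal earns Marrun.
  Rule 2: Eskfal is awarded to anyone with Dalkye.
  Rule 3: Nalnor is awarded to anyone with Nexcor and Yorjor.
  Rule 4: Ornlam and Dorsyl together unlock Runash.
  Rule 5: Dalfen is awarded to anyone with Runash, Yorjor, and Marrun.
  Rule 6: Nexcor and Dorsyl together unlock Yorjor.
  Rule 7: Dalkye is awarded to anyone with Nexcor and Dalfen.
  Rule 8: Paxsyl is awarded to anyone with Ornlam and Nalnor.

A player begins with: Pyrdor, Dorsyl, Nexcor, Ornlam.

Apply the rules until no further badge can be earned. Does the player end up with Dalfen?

Dalfen would need Runash, Yorjor, and Marrun (Rule 5), but Marrun is never earned.

No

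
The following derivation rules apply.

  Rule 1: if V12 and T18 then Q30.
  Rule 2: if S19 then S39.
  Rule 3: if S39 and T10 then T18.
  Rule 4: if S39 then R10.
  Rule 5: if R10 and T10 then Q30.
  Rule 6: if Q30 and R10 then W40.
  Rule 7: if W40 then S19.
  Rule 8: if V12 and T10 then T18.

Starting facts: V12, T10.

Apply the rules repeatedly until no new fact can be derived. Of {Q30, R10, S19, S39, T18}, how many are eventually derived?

2

From V12 and T10, Rule 8 gives T18.
V12 and T18 hold, so Q30 follows (Rule 1).
Q30: reached.
R10 would need S39 (Rule 4), but S39 is never established.
S19 would need W40 (Rule 7), but W40 is never established.
S39 would need S19 (Rule 2), but S19 is never established.
T18: reached.
Reached: Q30 and T18 — 2 of the 5.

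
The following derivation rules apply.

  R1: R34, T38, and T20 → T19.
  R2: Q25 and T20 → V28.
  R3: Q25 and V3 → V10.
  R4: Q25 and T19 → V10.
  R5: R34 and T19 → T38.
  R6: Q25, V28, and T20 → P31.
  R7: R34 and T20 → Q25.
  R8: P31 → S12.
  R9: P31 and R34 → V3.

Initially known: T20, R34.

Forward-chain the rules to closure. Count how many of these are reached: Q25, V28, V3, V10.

4

R34 and T20 hold, so Q25 follows (R7).
Q25 and T20 hold, so V28 follows (R2).
Q25, V28, and T20 hold, so P31 follows (R6).
From P31 and R34, R9 gives V3.
Q25 and V3 hold, so V10 follows (R3).
Q25: reached.
V28: reached.
V3: reached.
V10: reached.
All 4 are reached.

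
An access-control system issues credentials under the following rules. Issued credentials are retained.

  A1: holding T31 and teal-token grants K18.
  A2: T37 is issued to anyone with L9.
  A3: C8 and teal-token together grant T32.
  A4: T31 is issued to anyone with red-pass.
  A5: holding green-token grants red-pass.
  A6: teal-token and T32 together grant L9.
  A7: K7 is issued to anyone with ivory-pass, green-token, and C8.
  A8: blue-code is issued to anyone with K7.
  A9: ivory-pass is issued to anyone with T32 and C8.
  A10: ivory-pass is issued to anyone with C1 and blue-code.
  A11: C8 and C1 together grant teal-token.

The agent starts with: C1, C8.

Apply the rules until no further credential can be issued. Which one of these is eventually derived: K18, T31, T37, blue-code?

T37

Holding C8 and C1 grants teal-token (A11).
Holding C8 and teal-token grants T32 (A3).
Holding teal-token and T32 grants L9 (A6).
Holding L9 grants T37 (A2).
T31 would need red-pass (A4), but red-pass is never granted. K18 would need T31 and teal-token (A1), but T31 is never granted. blue-code would need K7 (A8), but K7 is never granted.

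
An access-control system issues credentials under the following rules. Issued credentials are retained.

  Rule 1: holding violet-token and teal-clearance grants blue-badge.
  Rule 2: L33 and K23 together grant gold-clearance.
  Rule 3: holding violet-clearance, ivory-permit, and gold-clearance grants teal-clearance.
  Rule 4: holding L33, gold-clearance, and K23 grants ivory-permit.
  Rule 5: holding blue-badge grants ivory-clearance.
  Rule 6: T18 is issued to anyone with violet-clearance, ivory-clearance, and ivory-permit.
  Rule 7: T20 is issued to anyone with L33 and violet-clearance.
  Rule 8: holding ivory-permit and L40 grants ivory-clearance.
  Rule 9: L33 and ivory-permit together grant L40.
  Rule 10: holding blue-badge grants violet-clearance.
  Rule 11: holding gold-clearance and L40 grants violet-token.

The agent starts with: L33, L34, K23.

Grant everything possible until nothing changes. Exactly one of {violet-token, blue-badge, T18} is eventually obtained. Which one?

violet-token

Holding L33 and K23 grants gold-clearance (Rule 2).
Holding L33, gold-clearance, and K23 grants ivory-permit (Rule 4).
Holding L33 and ivory-permit grants L40 (Rule 9).
Holding gold-clearance and L40 grants violet-token (Rule 11).
T18 would need violet-clearance, ivory-clearance, and ivory-permit (Rule 6), but violet-clearance is never granted. blue-badge would need violet-token and teal-clearance (Rule 1), but teal-clearance is never granted.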